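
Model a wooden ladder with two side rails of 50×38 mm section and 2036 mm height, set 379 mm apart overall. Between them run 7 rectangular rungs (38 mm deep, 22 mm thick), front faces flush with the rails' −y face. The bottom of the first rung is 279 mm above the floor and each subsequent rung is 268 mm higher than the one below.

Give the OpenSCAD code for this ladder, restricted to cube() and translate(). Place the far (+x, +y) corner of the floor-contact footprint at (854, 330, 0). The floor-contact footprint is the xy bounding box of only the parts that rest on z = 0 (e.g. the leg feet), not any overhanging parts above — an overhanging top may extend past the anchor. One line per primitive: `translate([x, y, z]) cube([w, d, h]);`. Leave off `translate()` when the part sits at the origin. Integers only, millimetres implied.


translate([475, 292, 0]) cube([50, 38, 2036]);
translate([804, 292, 0]) cube([50, 38, 2036]);
translate([525, 292, 279]) cube([279, 38, 22]);
translate([525, 292, 547]) cube([279, 38, 22]);
translate([525, 292, 815]) cube([279, 38, 22]);
translate([525, 292, 1083]) cube([279, 38, 22]);
translate([525, 292, 1351]) cube([279, 38, 22]);
translate([525, 292, 1619]) cube([279, 38, 22]);
translate([525, 292, 1887]) cube([279, 38, 22]);


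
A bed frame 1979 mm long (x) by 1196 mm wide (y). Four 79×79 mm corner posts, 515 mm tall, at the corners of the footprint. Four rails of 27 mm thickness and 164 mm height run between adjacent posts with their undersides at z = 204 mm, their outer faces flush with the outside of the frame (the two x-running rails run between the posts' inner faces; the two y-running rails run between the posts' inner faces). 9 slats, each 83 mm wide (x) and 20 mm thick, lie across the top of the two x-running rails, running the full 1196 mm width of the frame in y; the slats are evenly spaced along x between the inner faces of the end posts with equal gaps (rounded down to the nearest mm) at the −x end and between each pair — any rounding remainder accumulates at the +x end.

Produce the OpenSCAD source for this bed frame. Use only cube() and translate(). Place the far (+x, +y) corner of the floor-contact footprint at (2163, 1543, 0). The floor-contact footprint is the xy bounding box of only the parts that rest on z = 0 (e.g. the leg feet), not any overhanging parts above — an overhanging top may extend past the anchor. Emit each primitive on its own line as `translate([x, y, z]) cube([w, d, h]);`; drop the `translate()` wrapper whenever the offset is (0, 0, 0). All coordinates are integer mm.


// slat z = rail_z + rail_h = 204 + 164 = 368
// slat gap = ⌊(1821 − 9·83) / 10⌋ = 107
translate([184, 347, 0]) cube([79, 79, 515]);
translate([184, 1464, 0]) cube([79, 79, 515]);
translate([2084, 347, 0]) cube([79, 79, 515]);
translate([2084, 1464, 0]) cube([79, 79, 515]);
translate([263, 347, 204]) cube([1821, 27, 164]);
translate([263, 1516, 204]) cube([1821, 27, 164]);
translate([184, 426, 204]) cube([27, 1038, 164]);
translate([2136, 426, 204]) cube([27, 1038, 164]);
translate([370, 347, 368]) cube([83, 1196, 20]);
translate([560, 347, 368]) cube([83, 1196, 20]);
translate([750, 347, 368]) cube([83, 1196, 20]);
translate([940, 347, 368]) cube([83, 1196, 20]);
translate([1130, 347, 368]) cube([83, 1196, 20]);
translate([1320, 347, 368]) cube([83, 1196, 20]);
translate([1510, 347, 368]) cube([83, 1196, 20]);
translate([1700, 347, 368]) cube([83, 1196, 20]);
translate([1890, 347, 368]) cube([83, 1196, 20]);


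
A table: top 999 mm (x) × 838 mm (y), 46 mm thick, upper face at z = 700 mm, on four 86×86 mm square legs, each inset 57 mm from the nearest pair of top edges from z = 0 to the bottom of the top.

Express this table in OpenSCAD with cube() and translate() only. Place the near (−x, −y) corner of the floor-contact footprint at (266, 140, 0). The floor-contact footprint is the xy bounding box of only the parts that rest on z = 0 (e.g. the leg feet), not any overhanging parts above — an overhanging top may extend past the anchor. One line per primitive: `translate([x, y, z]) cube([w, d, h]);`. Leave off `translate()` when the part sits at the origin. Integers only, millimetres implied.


translate([209, 83, 654]) cube([999, 838, 46]);
translate([266, 140, 0]) cube([86, 86, 654]);
translate([1065, 140, 0]) cube([86, 86, 654]);
translate([266, 778, 0]) cube([86, 86, 654]);
translate([1065, 778, 0]) cube([86, 86, 654]);


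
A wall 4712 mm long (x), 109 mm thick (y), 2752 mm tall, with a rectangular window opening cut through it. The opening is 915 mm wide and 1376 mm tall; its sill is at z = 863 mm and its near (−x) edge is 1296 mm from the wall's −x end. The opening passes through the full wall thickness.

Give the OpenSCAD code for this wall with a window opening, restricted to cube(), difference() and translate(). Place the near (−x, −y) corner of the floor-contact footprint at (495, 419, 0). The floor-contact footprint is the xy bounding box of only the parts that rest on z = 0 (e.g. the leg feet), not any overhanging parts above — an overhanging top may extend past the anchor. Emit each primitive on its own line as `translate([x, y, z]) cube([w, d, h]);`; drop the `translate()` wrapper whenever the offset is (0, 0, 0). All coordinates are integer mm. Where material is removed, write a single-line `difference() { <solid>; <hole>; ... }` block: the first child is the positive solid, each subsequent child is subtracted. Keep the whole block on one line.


difference() { translate([495, 419, 0]) cube([4712, 109, 2752]); translate([1791, 419, 863]) cube([915, 109, 1376]); }


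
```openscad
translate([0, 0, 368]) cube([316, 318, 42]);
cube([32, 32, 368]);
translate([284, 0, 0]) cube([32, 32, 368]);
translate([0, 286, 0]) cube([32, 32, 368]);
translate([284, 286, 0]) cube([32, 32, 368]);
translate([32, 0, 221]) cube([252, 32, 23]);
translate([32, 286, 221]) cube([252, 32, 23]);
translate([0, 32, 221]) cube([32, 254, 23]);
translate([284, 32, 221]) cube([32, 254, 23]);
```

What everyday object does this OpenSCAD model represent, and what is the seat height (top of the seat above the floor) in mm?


A stool. The seat height is 410 mm.

A 316×318×42 slab at z = 368 on four corner posts — a stool. The seat top is 368 + 42 = 410 mm.


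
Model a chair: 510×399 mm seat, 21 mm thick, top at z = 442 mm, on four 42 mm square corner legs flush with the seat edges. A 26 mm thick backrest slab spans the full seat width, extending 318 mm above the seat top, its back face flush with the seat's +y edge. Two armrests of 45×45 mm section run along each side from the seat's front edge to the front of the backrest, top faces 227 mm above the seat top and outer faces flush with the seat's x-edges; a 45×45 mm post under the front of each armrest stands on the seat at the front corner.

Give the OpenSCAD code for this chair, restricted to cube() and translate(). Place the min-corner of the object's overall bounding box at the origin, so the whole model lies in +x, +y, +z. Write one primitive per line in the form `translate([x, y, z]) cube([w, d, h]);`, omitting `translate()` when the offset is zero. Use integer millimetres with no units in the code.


translate([0, 0, 421]) cube([510, 399, 21]);
cube([42, 42, 421]);
translate([468, 0, 0]) cube([42, 42, 421]);
translate([0, 357, 0]) cube([42, 42, 421]);
translate([468, 357, 0]) cube([42, 42, 421]);
translate([0, 373, 442]) cube([510, 26, 318]);
translate([0, 0, 624]) cube([45, 373, 45]);
translate([465, 0, 624]) cube([45, 373, 45]);
translate([0, 0, 442]) cube([45, 45, 182]);
translate([465, 0, 442]) cube([45, 45, 182]);


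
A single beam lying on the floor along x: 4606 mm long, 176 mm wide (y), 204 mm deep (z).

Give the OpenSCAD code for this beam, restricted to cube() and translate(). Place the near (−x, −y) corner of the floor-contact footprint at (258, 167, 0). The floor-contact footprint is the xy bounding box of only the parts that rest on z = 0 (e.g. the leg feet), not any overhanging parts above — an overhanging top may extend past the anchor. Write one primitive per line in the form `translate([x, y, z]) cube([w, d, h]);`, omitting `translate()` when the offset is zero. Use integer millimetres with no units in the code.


translate([258, 167, 0]) cube([4606, 176, 204]);


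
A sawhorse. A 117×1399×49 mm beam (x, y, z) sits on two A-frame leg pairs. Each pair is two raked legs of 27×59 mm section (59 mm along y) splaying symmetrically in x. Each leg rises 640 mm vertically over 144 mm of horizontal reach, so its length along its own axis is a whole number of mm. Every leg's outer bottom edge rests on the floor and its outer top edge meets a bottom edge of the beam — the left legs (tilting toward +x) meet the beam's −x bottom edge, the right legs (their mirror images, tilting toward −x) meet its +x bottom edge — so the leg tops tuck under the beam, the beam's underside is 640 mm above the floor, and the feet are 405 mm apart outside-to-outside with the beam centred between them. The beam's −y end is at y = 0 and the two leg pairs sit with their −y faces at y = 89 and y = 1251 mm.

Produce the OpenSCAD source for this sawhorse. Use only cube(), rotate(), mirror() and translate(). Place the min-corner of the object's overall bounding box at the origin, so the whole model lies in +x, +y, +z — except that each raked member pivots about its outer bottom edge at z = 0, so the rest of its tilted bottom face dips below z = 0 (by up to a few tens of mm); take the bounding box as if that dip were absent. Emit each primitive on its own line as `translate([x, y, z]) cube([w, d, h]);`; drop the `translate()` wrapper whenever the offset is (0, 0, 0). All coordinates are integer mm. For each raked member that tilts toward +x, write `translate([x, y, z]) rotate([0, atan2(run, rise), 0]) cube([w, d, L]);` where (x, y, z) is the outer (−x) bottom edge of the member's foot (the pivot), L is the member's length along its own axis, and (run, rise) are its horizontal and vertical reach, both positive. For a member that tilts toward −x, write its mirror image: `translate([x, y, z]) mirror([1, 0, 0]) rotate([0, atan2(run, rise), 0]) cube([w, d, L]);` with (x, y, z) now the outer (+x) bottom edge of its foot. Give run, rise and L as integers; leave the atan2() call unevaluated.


translate([144, 0, 640]) cube([117, 1399, 49]);
translate([0, 89, 0]) rotate([0, atan2(144, 640), 0]) cube([27, 59, 656]);
translate([405, 89, 0]) mirror([1, 0, 0]) rotate([0, atan2(144, 640), 0]) cube([27, 59, 656]);
translate([0, 1251, 0]) rotate([0, atan2(144, 640), 0]) cube([27, 59, 656]);
translate([405, 1251, 0]) mirror([1, 0, 0]) rotate([0, atan2(144, 640), 0]) cube([27, 59, 656]);


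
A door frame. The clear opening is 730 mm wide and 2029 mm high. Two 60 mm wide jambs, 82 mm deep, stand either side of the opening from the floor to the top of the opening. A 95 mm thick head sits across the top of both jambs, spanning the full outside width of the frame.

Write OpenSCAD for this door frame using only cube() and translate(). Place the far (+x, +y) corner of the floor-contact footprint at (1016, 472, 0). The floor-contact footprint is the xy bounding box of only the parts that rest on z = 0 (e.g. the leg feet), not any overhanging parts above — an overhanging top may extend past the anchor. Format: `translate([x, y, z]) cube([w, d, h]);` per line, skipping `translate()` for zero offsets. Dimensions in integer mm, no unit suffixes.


translate([166, 390, 0]) cube([60, 82, 2029]);
translate([956, 390, 0]) cube([60, 82, 2029]);
translate([166, 390, 2029]) cube([850, 82, 95]);


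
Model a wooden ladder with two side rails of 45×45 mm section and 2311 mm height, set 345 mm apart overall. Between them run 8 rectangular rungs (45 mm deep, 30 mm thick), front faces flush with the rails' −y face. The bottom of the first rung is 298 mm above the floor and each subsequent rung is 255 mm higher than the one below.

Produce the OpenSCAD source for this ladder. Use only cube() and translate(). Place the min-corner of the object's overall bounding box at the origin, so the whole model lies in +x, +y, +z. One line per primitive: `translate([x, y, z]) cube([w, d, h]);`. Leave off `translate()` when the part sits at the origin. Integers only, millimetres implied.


// rung span = 345 - 2*45 = 255
// rung[k] z = 298 + k*255
cube([45, 45, 2311]);
translate([300, 0, 0]) cube([45, 45, 2311]);
translate([45, 0, 298]) cube([255, 45, 30]);
translate([45, 0, 553]) cube([255, 45, 30]);
translate([45, 0, 808]) cube([255, 45, 30]);
translate([45, 0, 1063]) cube([255, 45, 30]);
translate([45, 0, 1318]) cube([255, 45, 30]);
translate([45, 0, 1573]) cube([255, 45, 30]);
translate([45, 0, 1828]) cube([255, 45, 30]);
translate([45, 0, 2083]) cube([255, 45, 30]);


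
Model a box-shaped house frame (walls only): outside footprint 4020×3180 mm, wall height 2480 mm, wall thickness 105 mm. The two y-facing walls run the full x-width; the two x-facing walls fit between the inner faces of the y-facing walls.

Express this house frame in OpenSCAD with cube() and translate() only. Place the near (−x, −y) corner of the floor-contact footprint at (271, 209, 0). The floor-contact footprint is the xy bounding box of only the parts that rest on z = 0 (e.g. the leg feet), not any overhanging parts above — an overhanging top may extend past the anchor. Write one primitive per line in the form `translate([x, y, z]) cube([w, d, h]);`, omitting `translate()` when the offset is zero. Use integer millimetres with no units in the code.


translate([271, 209, 0]) cube([4020, 105, 2480]);
translate([271, 3284, 0]) cube([4020, 105, 2480]);
translate([271, 314, 0]) cube([105, 2970, 2480]);
translate([4186, 314, 0]) cube([105, 2970, 2480]);


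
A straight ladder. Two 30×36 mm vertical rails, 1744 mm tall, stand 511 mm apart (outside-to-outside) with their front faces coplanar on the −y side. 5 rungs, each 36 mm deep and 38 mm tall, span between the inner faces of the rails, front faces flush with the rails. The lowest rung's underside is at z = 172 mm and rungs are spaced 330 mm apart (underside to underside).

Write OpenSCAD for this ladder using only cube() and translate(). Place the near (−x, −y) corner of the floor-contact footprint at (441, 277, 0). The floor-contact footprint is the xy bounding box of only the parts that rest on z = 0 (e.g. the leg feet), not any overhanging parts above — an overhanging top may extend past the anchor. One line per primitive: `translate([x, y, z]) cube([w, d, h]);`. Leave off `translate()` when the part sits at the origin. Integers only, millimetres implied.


translate([441, 277, 0]) cube([30, 36, 1744]);
translate([922, 277, 0]) cube([30, 36, 1744]);
translate([471, 277, 172]) cube([451, 36, 38]);
translate([471, 277, 502]) cube([451, 36, 38]);
translate([471, 277, 832]) cube([451, 36, 38]);
translate([471, 277, 1162]) cube([451, 36, 38]);
translate([471, 277, 1492]) cube([451, 36, 38]);


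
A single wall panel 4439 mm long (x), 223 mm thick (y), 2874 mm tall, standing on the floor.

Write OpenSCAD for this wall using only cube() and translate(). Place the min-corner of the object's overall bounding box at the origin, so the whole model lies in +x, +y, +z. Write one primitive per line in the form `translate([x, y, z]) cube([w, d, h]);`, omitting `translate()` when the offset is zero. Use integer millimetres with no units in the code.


cube([4439, 223, 2874]);


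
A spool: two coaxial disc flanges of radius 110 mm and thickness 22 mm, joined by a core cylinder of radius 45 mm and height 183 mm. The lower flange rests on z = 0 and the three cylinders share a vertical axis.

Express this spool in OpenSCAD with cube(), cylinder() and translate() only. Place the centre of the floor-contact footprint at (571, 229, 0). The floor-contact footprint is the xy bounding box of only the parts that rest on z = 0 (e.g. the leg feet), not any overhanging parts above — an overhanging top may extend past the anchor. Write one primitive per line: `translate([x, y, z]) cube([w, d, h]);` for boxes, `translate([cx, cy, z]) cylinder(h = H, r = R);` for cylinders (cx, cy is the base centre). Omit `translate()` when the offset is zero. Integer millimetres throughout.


translate([571, 229, 0]) cylinder(h = 22, r = 110);
translate([571, 229, 22]) cylinder(h = 183, r = 45);
translate([571, 229, 205]) cylinder(h = 22, r = 110);


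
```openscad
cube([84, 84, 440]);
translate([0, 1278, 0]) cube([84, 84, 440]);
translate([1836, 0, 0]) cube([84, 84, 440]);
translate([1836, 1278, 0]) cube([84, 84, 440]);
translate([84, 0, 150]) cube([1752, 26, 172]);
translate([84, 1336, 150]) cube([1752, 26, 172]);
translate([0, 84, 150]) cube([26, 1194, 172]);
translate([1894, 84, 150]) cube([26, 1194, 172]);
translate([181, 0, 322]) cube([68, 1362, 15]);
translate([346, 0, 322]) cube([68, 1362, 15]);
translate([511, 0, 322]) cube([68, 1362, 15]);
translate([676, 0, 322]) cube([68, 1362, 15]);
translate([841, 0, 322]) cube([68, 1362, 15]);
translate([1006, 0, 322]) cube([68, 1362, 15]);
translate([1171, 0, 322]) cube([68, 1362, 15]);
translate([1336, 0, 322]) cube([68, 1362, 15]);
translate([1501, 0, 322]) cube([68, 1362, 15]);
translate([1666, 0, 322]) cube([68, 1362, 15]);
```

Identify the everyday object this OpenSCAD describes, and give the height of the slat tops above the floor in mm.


A bed frame. The slat-top height is 337 mm.

Four posts, four rails, and a row of slats — a bed frame. Slats sit on the rails at z = 150 + 172 = 322; with slat thickness 15, the top is 337 mm.


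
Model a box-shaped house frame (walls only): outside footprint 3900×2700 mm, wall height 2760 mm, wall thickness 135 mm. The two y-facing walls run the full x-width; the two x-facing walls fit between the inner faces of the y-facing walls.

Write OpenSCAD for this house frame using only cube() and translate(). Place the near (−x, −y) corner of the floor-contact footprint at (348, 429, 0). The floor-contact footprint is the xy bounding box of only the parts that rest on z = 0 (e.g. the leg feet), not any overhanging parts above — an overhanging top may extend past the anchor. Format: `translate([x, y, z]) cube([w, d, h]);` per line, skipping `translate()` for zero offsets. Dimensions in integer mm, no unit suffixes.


translate([348, 429, 0]) cube([3900, 135, 2760]);
translate([348, 2994, 0]) cube([3900, 135, 2760]);
translate([348, 564, 0]) cube([135, 2430, 2760]);
translate([4113, 564, 0]) cube([135, 2430, 2760]);


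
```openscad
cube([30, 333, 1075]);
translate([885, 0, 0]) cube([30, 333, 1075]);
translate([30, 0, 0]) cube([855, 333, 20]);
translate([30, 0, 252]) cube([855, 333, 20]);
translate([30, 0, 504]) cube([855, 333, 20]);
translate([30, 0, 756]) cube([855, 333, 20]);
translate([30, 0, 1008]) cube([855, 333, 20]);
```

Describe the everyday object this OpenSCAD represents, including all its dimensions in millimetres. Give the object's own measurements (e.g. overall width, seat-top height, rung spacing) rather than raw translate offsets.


An open bookshelf. Two side panels, each 30 mm thick, 333 mm deep and 1075 mm tall, stand 915 mm apart (outside-to-outside). Between them sit 5 shelves, each 20 mm thick and 333 mm deep, spanning the full gap between the sides. The bottom shelf rests on the floor (its underside at z = 0) and the clear gap between one shelf's top and the next shelf's underside is 232 mm.


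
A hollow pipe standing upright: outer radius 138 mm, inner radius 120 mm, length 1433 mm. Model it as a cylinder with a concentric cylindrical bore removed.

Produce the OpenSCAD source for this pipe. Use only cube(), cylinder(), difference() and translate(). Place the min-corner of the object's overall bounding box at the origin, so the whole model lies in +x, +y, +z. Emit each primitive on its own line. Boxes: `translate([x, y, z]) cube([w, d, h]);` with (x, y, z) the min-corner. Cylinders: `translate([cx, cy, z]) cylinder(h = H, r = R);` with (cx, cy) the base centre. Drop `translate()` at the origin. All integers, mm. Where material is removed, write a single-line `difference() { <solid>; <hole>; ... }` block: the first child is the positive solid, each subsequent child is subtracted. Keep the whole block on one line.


difference() { translate([138, 138, 0]) cylinder(h = 1433, r = 138); translate([138, 138, 0]) cylinder(h = 1433, r = 120); }


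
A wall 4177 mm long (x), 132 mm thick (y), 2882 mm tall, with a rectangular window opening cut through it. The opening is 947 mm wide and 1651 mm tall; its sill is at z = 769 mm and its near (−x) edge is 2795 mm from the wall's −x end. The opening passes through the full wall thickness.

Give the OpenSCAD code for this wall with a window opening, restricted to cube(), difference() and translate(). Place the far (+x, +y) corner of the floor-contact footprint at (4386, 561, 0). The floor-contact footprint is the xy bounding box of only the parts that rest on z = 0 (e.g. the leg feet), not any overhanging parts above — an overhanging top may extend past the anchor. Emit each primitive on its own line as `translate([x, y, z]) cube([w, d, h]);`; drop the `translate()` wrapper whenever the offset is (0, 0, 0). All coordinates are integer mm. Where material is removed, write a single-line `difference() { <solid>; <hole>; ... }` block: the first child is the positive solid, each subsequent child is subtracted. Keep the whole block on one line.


difference() { translate([209, 429, 0]) cube([4177, 132, 2882]); translate([3004, 429, 769]) cube([947, 132, 1651]); }


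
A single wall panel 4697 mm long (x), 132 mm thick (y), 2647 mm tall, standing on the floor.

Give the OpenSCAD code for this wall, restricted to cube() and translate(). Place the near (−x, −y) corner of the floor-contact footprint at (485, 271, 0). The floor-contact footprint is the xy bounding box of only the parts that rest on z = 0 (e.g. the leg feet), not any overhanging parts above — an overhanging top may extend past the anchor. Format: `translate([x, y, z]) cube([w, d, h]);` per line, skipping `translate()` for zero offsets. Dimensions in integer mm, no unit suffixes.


translate([485, 271, 0]) cube([4697, 132, 2647]);


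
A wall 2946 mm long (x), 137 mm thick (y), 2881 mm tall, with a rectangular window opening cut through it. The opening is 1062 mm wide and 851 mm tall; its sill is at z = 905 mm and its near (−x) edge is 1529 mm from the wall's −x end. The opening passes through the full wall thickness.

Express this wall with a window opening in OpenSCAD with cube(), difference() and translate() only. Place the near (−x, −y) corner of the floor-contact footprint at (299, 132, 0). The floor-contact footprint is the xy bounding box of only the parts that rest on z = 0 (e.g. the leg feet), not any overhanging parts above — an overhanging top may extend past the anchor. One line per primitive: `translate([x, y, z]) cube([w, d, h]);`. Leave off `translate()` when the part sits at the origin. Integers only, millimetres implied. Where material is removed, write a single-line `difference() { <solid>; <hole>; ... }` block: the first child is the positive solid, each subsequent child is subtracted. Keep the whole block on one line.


difference() { translate([299, 132, 0]) cube([2946, 137, 2881]); translate([1828, 132, 905]) cube([1062, 137, 851]); }


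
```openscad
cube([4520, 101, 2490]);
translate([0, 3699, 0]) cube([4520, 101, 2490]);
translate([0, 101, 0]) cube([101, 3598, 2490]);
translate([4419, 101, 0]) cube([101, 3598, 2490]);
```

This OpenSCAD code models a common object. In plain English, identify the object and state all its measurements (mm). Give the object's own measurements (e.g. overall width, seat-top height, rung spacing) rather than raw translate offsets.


The wall frame of a small rectangular building: four walls, each 2490 mm tall and 101 mm thick, enclosing a footprint 4520 mm (x) by 3800 mm (y) outside-to-outside, with no floor or roof. The front and back walls (the −y and +y sides) span the full width; the two side walls fit between them.


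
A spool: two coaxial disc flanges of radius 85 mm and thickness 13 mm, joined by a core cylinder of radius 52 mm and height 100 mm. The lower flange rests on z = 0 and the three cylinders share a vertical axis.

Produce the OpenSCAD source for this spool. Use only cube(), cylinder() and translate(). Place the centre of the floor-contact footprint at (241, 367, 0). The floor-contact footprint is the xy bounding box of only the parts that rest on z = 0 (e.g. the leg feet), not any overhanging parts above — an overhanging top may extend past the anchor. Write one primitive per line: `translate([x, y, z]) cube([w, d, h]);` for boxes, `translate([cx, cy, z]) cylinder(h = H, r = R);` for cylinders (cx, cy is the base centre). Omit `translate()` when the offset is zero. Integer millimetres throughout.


translate([241, 367, 0]) cylinder(h = 13, r = 85);
translate([241, 367, 13]) cylinder(h = 100, r = 52);
translate([241, 367, 113]) cylinder(h = 13, r = 85);


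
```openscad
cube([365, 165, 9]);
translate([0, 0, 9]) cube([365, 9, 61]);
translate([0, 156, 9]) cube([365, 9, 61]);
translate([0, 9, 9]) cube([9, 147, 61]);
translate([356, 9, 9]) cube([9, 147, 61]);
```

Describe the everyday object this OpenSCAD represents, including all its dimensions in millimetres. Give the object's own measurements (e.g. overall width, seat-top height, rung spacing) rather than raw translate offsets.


An open-topped rectangular box: outside dimensions 365×165×70 mm, with a uniform wall and base thickness of 9 mm. The base is a full 365×165 slab on the floor; four walls sit on top of the base. The front and back walls (the −y and +y sides) span the full width; the two side walls fit between them.


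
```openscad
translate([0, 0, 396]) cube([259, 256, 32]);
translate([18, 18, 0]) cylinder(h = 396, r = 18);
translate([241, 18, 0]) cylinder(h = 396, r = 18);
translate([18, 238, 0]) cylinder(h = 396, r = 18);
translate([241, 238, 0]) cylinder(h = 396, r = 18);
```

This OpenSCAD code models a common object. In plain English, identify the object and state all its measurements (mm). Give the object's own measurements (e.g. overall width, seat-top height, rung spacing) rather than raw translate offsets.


A simple wooden stool: a rectangular seat 259 mm (x) by 256 mm (y), 32 mm thick, top face at z = 428 mm, on four round legs, each 36 mm in diameter. The legs rest on z = 0, each leg's axis is inset half a diameter from the nearest pair of seat edges (so the leg's bounding box is flush with the corner).


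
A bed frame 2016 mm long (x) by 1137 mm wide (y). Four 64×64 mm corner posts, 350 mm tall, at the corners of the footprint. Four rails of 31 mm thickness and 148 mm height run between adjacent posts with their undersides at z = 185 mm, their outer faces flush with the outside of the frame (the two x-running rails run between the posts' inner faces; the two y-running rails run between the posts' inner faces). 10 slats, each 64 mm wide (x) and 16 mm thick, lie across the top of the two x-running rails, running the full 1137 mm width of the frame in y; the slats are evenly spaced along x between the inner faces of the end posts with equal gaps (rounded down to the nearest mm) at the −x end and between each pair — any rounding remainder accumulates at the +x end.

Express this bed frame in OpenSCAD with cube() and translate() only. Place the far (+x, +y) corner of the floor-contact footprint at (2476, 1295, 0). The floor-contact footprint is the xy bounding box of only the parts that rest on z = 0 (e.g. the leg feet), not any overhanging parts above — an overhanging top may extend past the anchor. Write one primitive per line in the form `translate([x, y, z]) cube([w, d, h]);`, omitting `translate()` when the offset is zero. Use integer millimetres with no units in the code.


translate([460, 158, 0]) cube([64, 64, 350]);
translate([460, 1231, 0]) cube([64, 64, 350]);
translate([2412, 158, 0]) cube([64, 64, 350]);
translate([2412, 1231, 0]) cube([64, 64, 350]);
translate([524, 158, 185]) cube([1888, 31, 148]);
translate([524, 1264, 185]) cube([1888, 31, 148]);
translate([460, 222, 185]) cube([31, 1009, 148]);
translate([2445, 222, 185]) cube([31, 1009, 148]);
translate([637, 158, 333]) cube([64, 1137, 16]);
translate([814, 158, 333]) cube([64, 1137, 16]);
translate([991, 158, 333]) cube([64, 1137, 16]);
translate([1168, 158, 333]) cube([64, 1137, 16]);
translate([1345, 158, 333]) cube([64, 1137, 16]);
translate([1522, 158, 333]) cube([64, 1137, 16]);
translate([1699, 158, 333]) cube([64, 1137, 16]);
translate([1876, 158, 333]) cube([64, 1137, 16]);
translate([2053, 158, 333]) cube([64, 1137, 16]);
translate([2230, 158, 333]) cube([64, 1137, 16]);


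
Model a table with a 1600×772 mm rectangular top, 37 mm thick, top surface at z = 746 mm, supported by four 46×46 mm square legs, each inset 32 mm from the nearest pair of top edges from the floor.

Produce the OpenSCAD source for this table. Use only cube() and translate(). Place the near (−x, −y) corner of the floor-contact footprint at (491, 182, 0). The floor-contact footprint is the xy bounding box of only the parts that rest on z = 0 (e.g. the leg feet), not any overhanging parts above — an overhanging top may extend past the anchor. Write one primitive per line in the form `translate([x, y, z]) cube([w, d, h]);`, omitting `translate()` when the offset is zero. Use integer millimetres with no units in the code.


translate([459, 150, 709]) cube([1600, 772, 37]);
translate([491, 182, 0]) cube([46, 46, 709]);
translate([1981, 182, 0]) cube([46, 46, 709]);
translate([491, 844, 0]) cube([46, 46, 709]);
translate([1981, 844, 0]) cube([46, 46, 709]);


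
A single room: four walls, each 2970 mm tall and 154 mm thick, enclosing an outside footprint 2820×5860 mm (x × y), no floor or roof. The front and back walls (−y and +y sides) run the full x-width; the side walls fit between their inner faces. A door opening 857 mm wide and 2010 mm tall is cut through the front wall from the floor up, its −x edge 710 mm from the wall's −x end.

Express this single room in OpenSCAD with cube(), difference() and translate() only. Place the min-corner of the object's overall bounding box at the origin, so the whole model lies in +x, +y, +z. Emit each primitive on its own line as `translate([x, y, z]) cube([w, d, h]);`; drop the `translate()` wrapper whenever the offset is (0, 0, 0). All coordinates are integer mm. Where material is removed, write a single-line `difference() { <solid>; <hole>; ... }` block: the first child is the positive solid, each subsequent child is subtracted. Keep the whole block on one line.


difference() { cube([2820, 154, 2970]); translate([710, 0, 0]) cube([857, 154, 2010]); }
translate([0, 5706, 0]) cube([2820, 154, 2970]);
translate([0, 154, 0]) cube([154, 5552, 2970]);
translate([2666, 154, 0]) cube([154, 5552, 2970]);


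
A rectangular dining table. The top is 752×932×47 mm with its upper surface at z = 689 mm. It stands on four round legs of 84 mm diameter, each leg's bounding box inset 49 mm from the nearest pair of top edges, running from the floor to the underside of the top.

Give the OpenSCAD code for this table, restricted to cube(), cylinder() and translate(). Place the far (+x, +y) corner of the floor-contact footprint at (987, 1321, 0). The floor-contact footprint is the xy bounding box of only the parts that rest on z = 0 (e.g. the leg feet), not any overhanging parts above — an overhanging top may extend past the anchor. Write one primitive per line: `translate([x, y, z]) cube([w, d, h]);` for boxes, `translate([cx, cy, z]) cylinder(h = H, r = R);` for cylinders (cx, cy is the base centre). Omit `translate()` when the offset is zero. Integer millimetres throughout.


// leg_h = 689 - 47 = 642
translate([284, 438, 642]) cube([752, 932, 47]);
translate([375, 529, 0]) cylinder(h = 642, r = 42);
translate([945, 529, 0]) cylinder(h = 642, r = 42);
translate([375, 1279, 0]) cylinder(h = 642, r = 42);
translate([945, 1279, 0]) cylinder(h = 642, r = 42);


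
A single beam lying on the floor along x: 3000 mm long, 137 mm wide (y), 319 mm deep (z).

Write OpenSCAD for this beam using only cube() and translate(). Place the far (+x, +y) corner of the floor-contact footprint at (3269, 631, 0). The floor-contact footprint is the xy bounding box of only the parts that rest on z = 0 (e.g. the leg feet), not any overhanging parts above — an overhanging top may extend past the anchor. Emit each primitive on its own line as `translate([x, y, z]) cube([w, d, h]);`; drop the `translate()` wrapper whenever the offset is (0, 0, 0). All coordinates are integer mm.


translate([269, 494, 0]) cube([3000, 137, 319]);


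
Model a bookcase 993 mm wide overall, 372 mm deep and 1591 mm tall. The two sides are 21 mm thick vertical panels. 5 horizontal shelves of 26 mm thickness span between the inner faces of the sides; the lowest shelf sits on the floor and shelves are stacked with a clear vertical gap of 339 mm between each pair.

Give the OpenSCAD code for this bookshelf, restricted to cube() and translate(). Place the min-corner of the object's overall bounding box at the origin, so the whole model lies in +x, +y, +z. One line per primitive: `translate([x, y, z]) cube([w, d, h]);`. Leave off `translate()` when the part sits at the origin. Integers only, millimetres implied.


cube([21, 372, 1591]);
translate([972, 0, 0]) cube([21, 372, 1591]);
translate([21, 0, 0]) cube([951, 372, 26]);
translate([21, 0, 365]) cube([951, 372, 26]);
translate([21, 0, 730]) cube([951, 372, 26]);
translate([21, 0, 1095]) cube([951, 372, 26]);
translate([21, 0, 1460]) cube([951, 372, 26]);


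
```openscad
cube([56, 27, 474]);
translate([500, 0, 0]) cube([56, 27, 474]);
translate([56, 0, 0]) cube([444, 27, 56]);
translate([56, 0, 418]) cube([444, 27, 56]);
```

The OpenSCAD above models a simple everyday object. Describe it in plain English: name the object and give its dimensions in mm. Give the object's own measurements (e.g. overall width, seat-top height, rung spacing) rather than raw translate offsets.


A rectangular picture frame lying in the x–z plane (depth along y). The opening is 444 mm wide (x) by 362 mm tall (z), surrounded by a border 56 mm wide on all four sides. The frame is 27 mm deep and is made of two full-height vertical stiles with two horizontal rails fitted between them.


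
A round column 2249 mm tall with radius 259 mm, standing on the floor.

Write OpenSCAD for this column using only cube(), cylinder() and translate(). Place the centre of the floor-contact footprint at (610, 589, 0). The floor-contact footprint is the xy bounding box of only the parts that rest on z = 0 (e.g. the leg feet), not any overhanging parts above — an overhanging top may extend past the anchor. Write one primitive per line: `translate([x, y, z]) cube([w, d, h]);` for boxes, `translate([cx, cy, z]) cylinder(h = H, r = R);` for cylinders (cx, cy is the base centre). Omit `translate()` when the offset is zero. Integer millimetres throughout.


translate([610, 589, 0]) cylinder(h = 2249, r = 259);


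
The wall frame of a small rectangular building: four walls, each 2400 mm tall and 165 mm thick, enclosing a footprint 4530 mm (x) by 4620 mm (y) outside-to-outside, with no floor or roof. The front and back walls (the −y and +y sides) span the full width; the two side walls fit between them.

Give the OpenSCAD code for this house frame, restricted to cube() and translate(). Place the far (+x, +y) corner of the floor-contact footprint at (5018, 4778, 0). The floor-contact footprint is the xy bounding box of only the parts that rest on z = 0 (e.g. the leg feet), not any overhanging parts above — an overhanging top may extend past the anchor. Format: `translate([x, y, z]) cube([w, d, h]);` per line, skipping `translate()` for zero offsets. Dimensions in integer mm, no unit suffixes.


translate([488, 158, 0]) cube([4530, 165, 2400]);
translate([488, 4613, 0]) cube([4530, 165, 2400]);
translate([488, 323, 0]) cube([165, 4290, 2400]);
translate([4853, 323, 0]) cube([165, 4290, 2400]);


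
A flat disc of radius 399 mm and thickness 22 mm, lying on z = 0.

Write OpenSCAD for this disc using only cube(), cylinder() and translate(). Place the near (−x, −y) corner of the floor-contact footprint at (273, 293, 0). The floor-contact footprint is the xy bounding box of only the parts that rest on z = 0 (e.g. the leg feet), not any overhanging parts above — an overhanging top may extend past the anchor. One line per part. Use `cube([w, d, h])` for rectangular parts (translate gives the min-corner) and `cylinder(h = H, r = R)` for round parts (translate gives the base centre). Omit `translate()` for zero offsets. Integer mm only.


translate([672, 692, 0]) cylinder(h = 22, r = 399);


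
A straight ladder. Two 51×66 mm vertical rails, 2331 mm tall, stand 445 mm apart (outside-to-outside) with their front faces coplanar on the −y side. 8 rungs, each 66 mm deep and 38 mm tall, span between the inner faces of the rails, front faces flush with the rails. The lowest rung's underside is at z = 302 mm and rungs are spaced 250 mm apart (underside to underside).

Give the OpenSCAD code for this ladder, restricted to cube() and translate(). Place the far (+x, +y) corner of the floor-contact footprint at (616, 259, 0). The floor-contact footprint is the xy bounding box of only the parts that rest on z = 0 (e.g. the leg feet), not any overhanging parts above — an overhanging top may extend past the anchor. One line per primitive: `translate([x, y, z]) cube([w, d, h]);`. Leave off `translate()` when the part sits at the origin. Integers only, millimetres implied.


// rung span = 445 - 2*51 = 343
// rung[k] z = 302 + k*250
translate([171, 193, 0]) cube([51, 66, 2331]);
translate([565, 193, 0]) cube([51, 66, 2331]);
translate([222, 193, 302]) cube([343, 66, 38]);
translate([222, 193, 552]) cube([343, 66, 38]);
translate([222, 193, 802]) cube([343, 66, 38]);
translate([222, 193, 1052]) cube([343, 66, 38]);
translate([222, 193, 1302]) cube([343, 66, 38]);
translate([222, 193, 1552]) cube([343, 66, 38]);
translate([222, 193, 1802]) cube([343, 66, 38]);
translate([222, 193, 2052]) cube([343, 66, 38]);


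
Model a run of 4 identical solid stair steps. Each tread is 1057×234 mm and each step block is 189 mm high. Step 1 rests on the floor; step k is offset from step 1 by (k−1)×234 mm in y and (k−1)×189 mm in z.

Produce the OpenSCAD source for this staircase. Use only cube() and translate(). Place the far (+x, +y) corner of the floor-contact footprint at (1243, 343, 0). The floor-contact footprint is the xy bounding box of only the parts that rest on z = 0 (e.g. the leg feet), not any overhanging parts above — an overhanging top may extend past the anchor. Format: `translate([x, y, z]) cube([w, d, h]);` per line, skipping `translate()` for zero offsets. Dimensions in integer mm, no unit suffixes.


translate([186, 109, 0]) cube([1057, 234, 189]);
translate([186, 343, 189]) cube([1057, 234, 189]);
translate([186, 577, 378]) cube([1057, 234, 189]);
translate([186, 811, 567]) cube([1057, 234, 189]);


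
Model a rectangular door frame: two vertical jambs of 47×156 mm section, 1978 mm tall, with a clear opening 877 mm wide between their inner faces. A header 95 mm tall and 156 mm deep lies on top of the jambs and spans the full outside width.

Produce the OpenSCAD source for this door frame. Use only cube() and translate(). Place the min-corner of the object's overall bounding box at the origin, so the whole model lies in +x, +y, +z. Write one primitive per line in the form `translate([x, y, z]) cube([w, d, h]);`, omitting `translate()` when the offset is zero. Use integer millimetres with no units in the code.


cube([47, 156, 1978]);
translate([924, 0, 0]) cube([47, 156, 1978]);
translate([0, 0, 1978]) cube([971, 156, 95]);


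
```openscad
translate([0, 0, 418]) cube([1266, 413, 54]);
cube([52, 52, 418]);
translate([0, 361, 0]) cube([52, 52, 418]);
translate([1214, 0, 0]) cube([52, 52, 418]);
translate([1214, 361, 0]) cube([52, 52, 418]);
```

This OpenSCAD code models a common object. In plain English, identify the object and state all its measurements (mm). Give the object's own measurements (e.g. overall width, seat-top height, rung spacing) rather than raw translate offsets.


A long wooden bench with a 1266 mm (x) × 413 mm (y) seat, 54 mm thick, its top surface 472 mm above the floor. Four 52 mm square legs at the seat corners, flush with the edges, run from z = 0 to the seat underside.
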